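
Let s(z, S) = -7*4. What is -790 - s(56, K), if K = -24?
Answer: -762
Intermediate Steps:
s(z, S) = -28
-790 - s(56, K) = -790 - 1*(-28) = -790 + 28 = -762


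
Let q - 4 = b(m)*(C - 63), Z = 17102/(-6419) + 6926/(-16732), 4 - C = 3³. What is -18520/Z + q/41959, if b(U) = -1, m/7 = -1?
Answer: 41730299560630330/6936004340511 ≈ 6016.5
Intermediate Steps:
m = -7 (m = 7*(-1) = -7)
C = -23 (C = 4 - 1*3³ = 4 - 1*27 = 4 - 27 = -23)
Z = -165304329/53701354 (Z = 17102*(-1/6419) + 6926*(-1/16732) = -17102/6419 - 3463/8366 = -165304329/53701354 ≈ -3.0782)
q = 90 (q = 4 - (-23 - 63) = 4 - 1*(-86) = 4 + 86 = 90)
-18520/Z + q/41959 = -18520/(-165304329/53701354) + 90/41959 = -18520*(-53701354/165304329) + 90*(1/41959) = 994549076080/165304329 + 90/41959 = 41730299560630330/6936004340511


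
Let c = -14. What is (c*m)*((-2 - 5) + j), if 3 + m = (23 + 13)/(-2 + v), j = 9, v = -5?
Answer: 228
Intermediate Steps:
m = -57/7 (m = -3 + (23 + 13)/(-2 - 5) = -3 + 36/(-7) = -3 + 36*(-⅐) = -3 - 36/7 = -57/7 ≈ -8.1429)
(c*m)*((-2 - 5) + j) = (-14*(-57/7))*((-2 - 5) + 9) = 114*(-7 + 9) = 114*2 = 228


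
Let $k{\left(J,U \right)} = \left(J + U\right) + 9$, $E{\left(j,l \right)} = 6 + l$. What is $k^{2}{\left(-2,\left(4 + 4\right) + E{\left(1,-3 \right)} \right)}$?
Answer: $324$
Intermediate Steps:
$k{\left(J,U \right)} = 9 + J + U$
$k^{2}{\left(-2,\left(4 + 4\right) + E{\left(1,-3 \right)} \right)} = \left(9 - 2 + \left(\left(4 + 4\right) + \left(6 - 3\right)\right)\right)^{2} = \left(9 - 2 + \left(8 + 3\right)\right)^{2} = \left(9 - 2 + 11\right)^{2} = 18^{2} = 324$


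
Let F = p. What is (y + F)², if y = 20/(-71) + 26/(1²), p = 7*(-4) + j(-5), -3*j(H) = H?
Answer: 17161/45369 ≈ 0.37825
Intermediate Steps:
j(H) = -H/3
p = -79/3 (p = 7*(-4) - ⅓*(-5) = -28 + 5/3 = -79/3 ≈ -26.333)
F = -79/3 ≈ -26.333
y = 1826/71 (y = 20*(-1/71) + 26/1 = -20/71 + 26*1 = -20/71 + 26 = 1826/71 ≈ 25.718)
(y + F)² = (1826/71 - 79/3)² = (-131/213)² = 17161/45369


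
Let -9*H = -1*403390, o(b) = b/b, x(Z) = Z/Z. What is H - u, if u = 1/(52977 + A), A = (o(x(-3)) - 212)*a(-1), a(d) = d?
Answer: 21455507311/478692 ≈ 44821.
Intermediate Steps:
x(Z) = 1
o(b) = 1
A = 211 (A = (1 - 212)*(-1) = -211*(-1) = 211)
H = 403390/9 (H = -(-1)*403390/9 = -⅑*(-403390) = 403390/9 ≈ 44821.)
u = 1/53188 (u = 1/(52977 + 211) = 1/53188 ≈ 1.8801e-5)
H - u = 403390/9 - 1*1/53188 = 403390/9 - 1/53188 = 21455507311/478692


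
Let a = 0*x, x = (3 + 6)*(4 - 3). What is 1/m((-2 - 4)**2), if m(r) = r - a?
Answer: 1/36 ≈ 0.027778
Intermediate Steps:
x = 9 (x = 9*1 = 9)
a = 0 (a = 0*9 = 0)
m(r) = r (m(r) = r - 1*0 = r + 0 = r)
1/m((-2 - 4)**2) = 1/((-2 - 4)**2) = 1/((-6)**2) = 1/36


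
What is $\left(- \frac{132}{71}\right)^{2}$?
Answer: $\frac{17424}{5041} \approx 3.4565$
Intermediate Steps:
$\left(- \frac{132}{71}\right)^{2} = \frac{17424}{5041}$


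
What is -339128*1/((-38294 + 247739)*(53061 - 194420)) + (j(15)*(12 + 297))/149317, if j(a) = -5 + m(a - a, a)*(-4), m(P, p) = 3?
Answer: -155474595945439/4420818826129335 ≈ -0.035169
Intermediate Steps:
j(a) = -17 (j(a) = -5 + 3*(-4) = -5 - 12 = -17)
-339128*1/((-38294 + 247739)*(53061 - 194420)) + (j(15)*(12 + 297))/149317 = -339128*1/((-38294 + 247739)*(53061 - 194420)) - 17*(12 + 297)/149317 = -339128/(209445*(-141359)) - 17*309*(1/149317) = -339128/(-29606935755) - 5253*1/149317 = -339128*(-1/29606935755) - 5253/149317 = 339128/29606935755 - 5253/149317 = -155474595945439/4420818826129335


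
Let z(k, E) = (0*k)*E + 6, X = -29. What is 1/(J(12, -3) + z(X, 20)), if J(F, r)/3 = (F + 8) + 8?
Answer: 1/90 ≈ 0.011111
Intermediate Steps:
J(F, r) = 48 + 3*F (J(F, r) = 3*((F + 8) + 8) = 3*((8 + F) + 8) = 3*(16 + F) = 48 + 3*F)
z(k, E) = 6 (z(k, E) = 0*E + 6 = 0 + 6 = 6)
1/(J(12, -3) + z(X, 20)) = 1/((48 + 3*12) + 6) = 1/((48 + 36) + 6) = 1/(84 + 6) = 1/90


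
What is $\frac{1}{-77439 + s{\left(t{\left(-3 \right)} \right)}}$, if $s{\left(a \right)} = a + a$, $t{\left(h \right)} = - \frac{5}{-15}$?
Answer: $- \frac{3}{232315} \approx -1.2914 \cdot 10^{-5}$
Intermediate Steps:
$t{\left(h \right)} = \frac{1}{3}$ ($t{\left(h \right)} = \left(-5\right) \left(- \frac{1}{15}\right) = \frac{1}{3}$)
$s{\left(a \right)} = 2 a$
$\frac{1}{-77439 + s{\left(t{\left(-3 \right)} \right)}} = \frac{1}{-77439 + 2 \cdot \frac{1}{3}} = \frac{1}{-77439 + \frac{2}{3}} = \frac{1}{- \frac{232315}{3}} = - \frac{3}{232315}$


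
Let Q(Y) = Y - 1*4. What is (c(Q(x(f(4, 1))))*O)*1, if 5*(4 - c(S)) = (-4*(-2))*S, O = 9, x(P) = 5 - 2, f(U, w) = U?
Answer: 252/5 ≈ 50.400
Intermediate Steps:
x(P) = 3
Q(Y) = -4 + Y (Q(Y) = Y - 4 = -4 + Y)
c(S) = 4 - 8*S/5 (c(S) = 4 - (-4*(-2))*S/5 = 4 - 8*S/5)
(c(Q(x(f(4, 1))))*O)*1 = ((4 - 8*(-4 + 3)/5)*9)*1 = ((4 - 8/5*(-1))*9)*1 = ((4 + 8/5)*9)*1 = ((28/5)*9)*1 = (252/5)*1 = 252/5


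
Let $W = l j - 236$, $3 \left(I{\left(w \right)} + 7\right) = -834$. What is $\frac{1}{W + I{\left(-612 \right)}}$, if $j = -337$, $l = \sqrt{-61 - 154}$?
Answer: $\frac{i}{- 521 i + 337 \sqrt{215}} \approx -2.1103 \cdot 10^{-5} + 0.00020015 i$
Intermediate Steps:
$l = i \sqrt{215}$ ($l = \sqrt{-215} = i \sqrt{215} \approx 14.663 i$)
$I{\left(w \right)} = -285$ ($I{\left(w \right)} = -7 + \frac{1}{3} \left(-834\right) = -7 - 278 = -285$)
$W = -236 - 337 i \sqrt{215}$ ($W = i \sqrt{215} \left(-337\right) - 236 = - 337 i \sqrt{215} - 236 = -236 - 337 i \sqrt{215} \approx -236.0 - 4941.4 i$)
$\frac{1}{W + I{\left(-612 \right)}} = \frac{1}{\left(-236 - 337 i \sqrt{215}\right) - 285} = \frac{1}{-521 - 337 i \sqrt{215}}$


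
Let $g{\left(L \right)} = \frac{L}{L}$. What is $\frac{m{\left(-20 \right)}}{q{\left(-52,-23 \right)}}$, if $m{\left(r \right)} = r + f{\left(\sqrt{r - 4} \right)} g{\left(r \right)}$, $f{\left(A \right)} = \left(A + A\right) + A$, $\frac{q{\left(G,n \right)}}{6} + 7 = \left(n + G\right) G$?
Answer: $- \frac{10}{11679} + \frac{i \sqrt{6}}{3893} \approx -0.00085624 + 0.0006292 i$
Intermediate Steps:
$g{\left(L \right)} = 1$
$q{\left(G,n \right)} = -42 + 6 G \left(G + n\right)$ ($q{\left(G,n \right)} = -42 + 6 \left(n + G\right) G = -42 + 6 \left(G + n\right) G = -42 + 6 G \left(G + n\right)$)
$f{\left(A \right)} = 3 A$ ($f{\left(A \right)} = 2 A + A = 3 A$)
$m{\left(r \right)} = r + 3 \sqrt{-4 + r}$ ($m{\left(r \right)} = r + 3 \sqrt{r - 4} \cdot 1 = r + 3 \sqrt{-4 + r} 1 = r + 3 \sqrt{-4 + r}$)
$\frac{m{\left(-20 \right)}}{q{\left(-52,-23 \right)}} = \frac{-20 + 3 \sqrt{-4 - 20}}{-42 + 6 \left(-52\right)^{2} + 6 \left(-52\right) \left(-23\right)} = \frac{-20 + 3 \sqrt{-24}}{-42 + 6 \cdot 2704 + 7176} = \frac{-20 + 3 \cdot 2 i \sqrt{6}}{-42 + 16224 + 7176} = \frac{-20 + 6 i \sqrt{6}}{23358} = \left(-20 + 6 i \sqrt{6}\right) \frac{1}{23358} = - \frac{10}{11679} + \frac{i \sqrt{6}}{3893}$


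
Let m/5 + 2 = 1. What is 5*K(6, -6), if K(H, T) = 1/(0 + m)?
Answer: -1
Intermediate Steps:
m = -5 (m = -10 + 5*1 = -10 + 5 = -5)
K(H, T) = -1/5 (K(H, T) = 1/(0 - 5) = 1/(-5) = -1/5)
5*K(6, -6) = 5*(-1/5) = -1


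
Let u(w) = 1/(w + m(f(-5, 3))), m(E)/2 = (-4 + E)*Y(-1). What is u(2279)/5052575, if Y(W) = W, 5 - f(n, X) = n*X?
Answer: 1/11353136025 ≈ 8.8081e-11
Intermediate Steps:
f(n, X) = 5 - X*n (f(n, X) = 5 - n*X = 5 - X*n)
m(E) = 8 - 2*E (m(E) = 2*((-4 + E)*(-1)) = 2*(4 - E) = 8 - 2*E)
u(w) = 1/(-32 + w) (u(w) = 1/(w + (8 - 2*(5 - 1*3*(-5)))) = 1/(w + (8 - 2*(5 + 15))) = 1/(w + (8 - 2*20)) = 1/(w + (8 - 40)) = 1/(w - 32) = 1/(-32 + w))
u(2279)/5052575 = 1/((-32 + 2279)*5052575) = (1/5052575)/2247 = (1/2247)*(1/5052575) = 1/11353136025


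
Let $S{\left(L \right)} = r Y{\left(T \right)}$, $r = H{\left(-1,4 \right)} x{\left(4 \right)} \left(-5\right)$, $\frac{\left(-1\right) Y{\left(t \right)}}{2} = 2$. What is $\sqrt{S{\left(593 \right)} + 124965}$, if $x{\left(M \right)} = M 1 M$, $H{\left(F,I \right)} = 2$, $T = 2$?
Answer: $\sqrt{125605} \approx 354.41$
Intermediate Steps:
$Y{\left(t \right)} = -4$ ($Y{\left(t \right)} = \left(-2\right) 2 = -4$)
$x{\left(M \right)} = M^{2}$ ($x{\left(M \right)} = M M = M^{2}$)
$r = -160$ ($r = 2 \cdot 4^{2} \left(-5\right) = 2 \cdot 16 \left(-5\right) = 32 \left(-5\right) = -160$)
$S{\left(L \right)} = 640$ ($S{\left(L \right)} = \left(-160\right) \left(-4\right) = 640$)
$\sqrt{S{\left(593 \right)} + 124965} = \sqrt{640 + 124965} = \sqrt{125605}$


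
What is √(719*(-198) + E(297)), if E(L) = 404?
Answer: I*√141958 ≈ 376.77*I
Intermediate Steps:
√(719*(-198) + E(297)) = √(719*(-198) + 404) = √(-142362 + 404) = √(-141958) = I*√141958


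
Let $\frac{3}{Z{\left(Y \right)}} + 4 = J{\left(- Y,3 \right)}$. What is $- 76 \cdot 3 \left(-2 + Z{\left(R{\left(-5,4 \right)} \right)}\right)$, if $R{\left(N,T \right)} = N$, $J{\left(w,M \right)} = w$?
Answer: $-228$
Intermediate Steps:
$Z{\left(Y \right)} = \frac{3}{-4 - Y}$
$- 76 \cdot 3 \left(-2 + Z{\left(R{\left(-5,4 \right)} \right)}\right) = - 76 \cdot 3 \left(-2 - \frac{3}{4 - 5}\right) = - 76 \cdot 3 \left(-2 - \frac{3}{-1}\right) = - 76 \cdot 3 \left(-2 - -3\right) = - 76 \cdot 3 \left(-2 + 3\right) = - 76 \cdot 3 \cdot 1 = \left(-76\right) 3 = -228$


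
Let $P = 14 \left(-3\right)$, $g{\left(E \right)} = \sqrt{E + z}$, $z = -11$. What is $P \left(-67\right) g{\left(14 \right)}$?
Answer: $2814 \sqrt{3} \approx 4874.0$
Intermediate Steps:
$g{\left(E \right)} = \sqrt{-11 + E}$ ($g{\left(E \right)} = \sqrt{E - 11} = \sqrt{-11 + E}$)
$P = -42$
$P \left(-67\right) g{\left(14 \right)} = \left(-42\right) \left(-67\right) \sqrt{-11 + 14} = 2814 \sqrt{3}$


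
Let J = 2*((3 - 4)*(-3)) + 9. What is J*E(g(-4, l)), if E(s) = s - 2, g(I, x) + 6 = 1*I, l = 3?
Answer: -180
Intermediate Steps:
g(I, x) = -6 + I (g(I, x) = -6 + 1*I = -6 + I)
E(s) = -2 + s
J = 15 (J = 2*(-1*(-3)) + 9 = 2*3 + 9 = 6 + 9 = 15)
J*E(g(-4, l)) = 15*(-2 + (-6 - 4)) = 15*(-2 - 10) = 15*(-12) = -180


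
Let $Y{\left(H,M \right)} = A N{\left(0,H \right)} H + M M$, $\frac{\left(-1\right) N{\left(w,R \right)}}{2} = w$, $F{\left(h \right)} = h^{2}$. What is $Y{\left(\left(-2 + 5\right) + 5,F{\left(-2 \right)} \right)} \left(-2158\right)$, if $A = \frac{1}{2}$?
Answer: $-34528$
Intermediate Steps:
$N{\left(w,R \right)} = - 2 w$
$A = \frac{1}{2} \approx 0.5$
$Y{\left(H,M \right)} = M^{2}$ ($Y{\left(H,M \right)} = \frac{\left(-2\right) 0}{2} H + M M = \frac{1}{2} \cdot 0 H + M^{2} = 0 H + M^{2} = 0 + M^{2} = M^{2}$)
$Y{\left(\left(-2 + 5\right) + 5,F{\left(-2 \right)} \right)} \left(-2158\right) = \left(\left(-2\right)^{2}\right)^{2} \left(-2158\right) = 4^{2} \left(-2158\right) = 16 \left(-2158\right) = -34528$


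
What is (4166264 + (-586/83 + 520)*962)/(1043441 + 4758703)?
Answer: 32229675/40131496 ≈ 0.80310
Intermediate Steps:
(4166264 + (-586/83 + 520)*962)/(1043441 + 4758703) = (4166264 + (-586*1/83 + 520)*962)/5802144 = (4166264 + (-586/83 + 520)*962)*(1/5802144) = (4166264 + (42574/83)*962)*(1/5802144) = (4166264 + 40956188/83)*(1/5802144) = (386756100/83)*(1/5802144) = 32229675/40131496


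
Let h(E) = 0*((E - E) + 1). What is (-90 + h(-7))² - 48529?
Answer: -40429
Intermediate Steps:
h(E) = 0 (h(E) = 0*(0 + 1) = 0*1 = 0)
(-90 + h(-7))² - 48529 = (-90 + 0)² - 48529 = (-90)² - 48529 = 8100 - 48529 = -40429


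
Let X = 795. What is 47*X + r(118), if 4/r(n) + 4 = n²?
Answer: 130030201/3480 ≈ 37365.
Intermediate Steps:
r(n) = 4/(-4 + n²)
47*X + r(118) = 47*795 + 4/(-4 + 118²) = 37365 + 4/(-4 + 13924) = 37365 + 4/13920 = 37365 + 4*(1/13920) = 37365 + 1/3480 = 130030201/3480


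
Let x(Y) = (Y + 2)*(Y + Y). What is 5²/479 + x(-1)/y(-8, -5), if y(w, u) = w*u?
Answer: 21/9580 ≈ 0.0021921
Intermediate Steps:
y(w, u) = u*w
x(Y) = 2*Y*(2 + Y) (x(Y) = (2 + Y)*(2*Y) = 2*Y*(2 + Y))
5²/479 + x(-1)/y(-8, -5) = 5²/479 + (2*(-1)*(2 - 1))/((-5*(-8))) = 25*(1/479) + (2*(-1)*1)/40 = 25/479 - 2*1/40 = 25/479 - 1/20 = 21/9580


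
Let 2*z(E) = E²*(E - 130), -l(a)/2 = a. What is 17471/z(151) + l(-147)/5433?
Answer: 110204420/867144831 ≈ 0.12709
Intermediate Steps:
l(a) = -2*a
z(E) = E²*(-130 + E)/2 (z(E) = (E²*(E - 130))/2 = (E²*(-130 + E))/2 = E²*(-130 + E)/2)
17471/z(151) + l(-147)/5433 = 17471/(((½)*151²*(-130 + 151))) - 2*(-147)/5433 = 17471/(((½)*22801*21)) + 294*(1/5433) = 17471/(478821/2) + 98/1811 = 17471*(2/478821) + 98/1811 = 34942/478821 + 98/1811 = 110204420/867144831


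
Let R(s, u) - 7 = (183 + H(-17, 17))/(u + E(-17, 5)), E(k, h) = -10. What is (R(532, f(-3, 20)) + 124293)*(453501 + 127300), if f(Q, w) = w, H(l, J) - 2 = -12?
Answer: 722036121573/10 ≈ 7.2204e+10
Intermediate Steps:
H(l, J) = -10 (H(l, J) = 2 - 12 = -10)
R(s, u) = 7 + 173/(-10 + u) (R(s, u) = 7 + (183 - 10)/(u - 10) = 7 + 173/(-10 + u))
(R(532, f(-3, 20)) + 124293)*(453501 + 127300) = ((103 + 7*20)/(-10 + 20) + 124293)*(453501 + 127300) = ((103 + 140)/10 + 124293)*580801 = ((⅒)*243 + 124293)*580801 = (243/10 + 124293)*580801 = (1243173/10)*580801 = 722036121573/10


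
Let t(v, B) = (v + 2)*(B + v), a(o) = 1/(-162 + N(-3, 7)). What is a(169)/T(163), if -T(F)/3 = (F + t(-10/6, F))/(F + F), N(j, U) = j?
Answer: 326/107305 ≈ 0.0030381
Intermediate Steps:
a(o) = -1/165 (a(o) = 1/(-162 - 3) = 1/(-165) = -1/165)
t(v, B) = (2 + v)*(B + v)
T(F) = -3*(-5/9 + 4*F/3)/(2*F) (T(F) = -3*(F + ((-10/6)**2 + 2*F + 2*(-10/6) + F*(-10/6)))/(F + F) = -3*(F + ((-10*1/6)**2 + 2*F + 2*(-10*1/6) + F*(-10*1/6)))/(2*F) = -3*(F + ((-5/3)**2 + 2*F + 2*(-5/3) + F*(-5/3)))*1/(2*F) = -3*(F + (25/9 + 2*F - 10/3 - 5*F/3))*1/(2*F) = -3*(F + (-5/9 + F/3))*1/(2*F) = -3*(-5/9 + 4*F/3)*1/(2*F) = -3*(-5/9 + 4*F/3)/(2*F))
a(169)/T(163) = -1/(165*(-2 + (5/6)/163)) = -1/(165*(-2 + (5/6)*(1/163))) = -1/(165*(-2 + 5/978)) = -1/(165*(-1951/978)) = -1/165*(-978/1951) = 326/107305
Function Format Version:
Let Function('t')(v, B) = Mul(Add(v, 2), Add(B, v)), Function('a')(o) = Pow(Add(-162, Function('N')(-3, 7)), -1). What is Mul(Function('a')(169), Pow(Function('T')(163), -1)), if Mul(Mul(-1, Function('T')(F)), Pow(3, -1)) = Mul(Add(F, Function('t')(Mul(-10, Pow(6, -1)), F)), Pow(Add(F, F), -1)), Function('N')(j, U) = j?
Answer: Rational(326, 107305) ≈ 0.0030381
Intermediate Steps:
Function('a')(o) = Rational(-1, 165) (Function('a')(o) = Pow(Add(-162, -3), -1) = Pow(-165, -1) = Rational(-1, 165))
Function('t')(v, B) = Mul(Add(2, v), Add(B, v))
Function('T')(F) = Mul(Rational(-3, 2), Pow(F, -1), Add(Rational(-5, 9), Mul(Rational(4, 3), F))) (Function('T')(F) = Mul(-3, Mul(Add(F, Add(Pow(Mul(-10, Pow(6, -1)), 2), Mul(2, F), Mul(2, Mul(-10, Pow(6, -1))), Mul(F, Mul(-10, Pow(6, -1))))), Pow(Add(F, F), -1))) = Mul(-3, Mul(Add(F, Add(Pow(Mul(-10, Rational(1, 6)), 2), Mul(2, F), Mul(2, Mul(-10, Rational(1, 6))), Mul(F, Mul(-10, Rational(1, 6))))), Pow(Mul(2, F), -1))) = Mul(-3, Mul(Add(F, Add(Pow(Rational(-5, 3), 2), Mul(2, F), Mul(2, Rational(-5, 3)), Mul(F, Rational(-5, 3)))), Mul(Rational(1, 2), Pow(F, -1)))) = Mul(-3, Mul(Add(F, Add(Rational(25, 9), Mul(2, F), Rational(-10, 3), Mul(Rational(-5, 3), F))), Mul(Rational(1, 2), Pow(F, -1)))) = Mul(-3, Mul(Add(F, Add(Rational(-5, 9), Mul(Rational(1, 3), F))), Mul(Rational(1, 2), Pow(F, -1)))) = Mul(-3, Mul(Add(Rational(-5, 9), Mul(Rational(4, 3), F)), Mul(Rational(1, 2), Pow(F, -1)))) = Mul(-3, Mul(Rational(1, 2), Pow(F, -1), Add(Rational(-5, 9), Mul(Rational(4, 3), F)))) = Mul(Rational(-3, 2), Pow(F, -1), Add(Rational(-5, 9), Mul(Rational(4, 3), F))))
Mul(Function('a')(169), Pow(Function('T')(163), -1)) = Mul(Rational(-1, 165), Pow(Add(-2, Mul(Rational(5, 6), Pow(163, -1))), -1)) = Mul(Rational(-1, 165), Pow(Add(-2, Mul(Rational(5, 6), Rational(1, 163))), -1)) = Mul(Rational(-1, 165), Pow(Add(-2, Rational(5, 978)), -1)) = Mul(Rational(-1, 165), Pow(Rational(-1951, 978), -1)) = Mul(Rational(-1, 165), Rational(-978, 1951)) = Rational(326, 107305)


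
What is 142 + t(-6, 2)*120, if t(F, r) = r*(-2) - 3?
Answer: -698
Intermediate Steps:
t(F, r) = -3 - 2*r (t(F, r) = -2*r - 3 = -3 - 2*r)
142 + t(-6, 2)*120 = 142 + (-3 - 2*2)*120 = 142 + (-3 - 4)*120 = 142 - 7*120 = 142 - 840 = -698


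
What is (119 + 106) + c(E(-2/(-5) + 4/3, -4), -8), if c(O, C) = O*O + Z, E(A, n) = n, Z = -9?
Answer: 232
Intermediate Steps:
c(O, C) = -9 + O**2 (c(O, C) = O*O - 9 = O**2 - 9 = -9 + O**2)
(119 + 106) + c(E(-2/(-5) + 4/3, -4), -8) = (119 + 106) + (-9 + (-4)**2) = 225 + (-9 + 16) = 225 + 7 = 232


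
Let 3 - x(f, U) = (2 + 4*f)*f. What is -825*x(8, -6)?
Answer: 221925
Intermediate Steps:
x(f, U) = 3 - f*(2 + 4*f) (x(f, U) = 3 - (2 + 4*f)*f = 3 - f*(2 + 4*f))
-825*x(8, -6) = -825*(3 - 4*8**2 - 2*8) = -825*(3 - 4*64 - 16) = -825*(3 - 256 - 16) = -825*(-269) = 221925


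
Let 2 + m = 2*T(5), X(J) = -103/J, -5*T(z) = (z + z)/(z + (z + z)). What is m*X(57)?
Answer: 3502/855 ≈ 4.0959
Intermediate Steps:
T(z) = -2/15 (T(z) = -(z + z)/(5*(z + (z + z))) = -2*z/(5*(z + 2*z)) = -2*z/(5*(3*z)) = -2*z*1/(3*z)/5 = -⅕*⅔ = -2/15)
m = -34/15 (m = -2 + 2*(-2/15) = -2 - 4/15 = -34/15 ≈ -2.2667)
m*X(57) = -(-3502)/(15*57) = -34/15*(-103/57) = 3502/855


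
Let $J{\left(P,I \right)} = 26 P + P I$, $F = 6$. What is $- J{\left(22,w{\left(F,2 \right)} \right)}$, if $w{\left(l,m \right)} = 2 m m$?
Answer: $-748$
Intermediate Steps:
$w{\left(l,m \right)} = 2 m^{2}$
$J{\left(P,I \right)} = 26 P + I P$
$- J{\left(22,w{\left(F,2 \right)} \right)} = - 22 \left(26 + 2 \cdot 2^{2}\right) = - 22 \left(26 + 2 \cdot 4\right) = - 22 \left(26 + 8\right) = - 22 \cdot 34 = \left(-1\right) 748 = -748$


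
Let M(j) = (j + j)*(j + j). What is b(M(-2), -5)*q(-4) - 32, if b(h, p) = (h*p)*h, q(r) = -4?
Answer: 5088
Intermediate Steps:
M(j) = 4*j² (M(j) = (2*j)*(2*j) = 4*j²)
b(h, p) = p*h²
b(M(-2), -5)*q(-4) - 32 = -5*(4*(-2)²)²*(-4) - 32 = -5*(4*4)²*(-4) - 32 = -5*16²*(-4) - 32 = -5*256*(-4) - 32 = -1280*(-4) - 32 = 5120 - 32 = 5088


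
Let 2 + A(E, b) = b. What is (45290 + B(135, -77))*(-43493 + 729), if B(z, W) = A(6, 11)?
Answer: -1937166436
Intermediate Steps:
A(E, b) = -2 + b
B(z, W) = 9 (B(z, W) = -2 + 11 = 9)
(45290 + B(135, -77))*(-43493 + 729) = (45290 + 9)*(-43493 + 729) = 45299*(-42764) = -1937166436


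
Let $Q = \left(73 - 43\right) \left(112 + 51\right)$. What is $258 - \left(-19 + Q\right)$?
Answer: $-4613$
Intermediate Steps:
$Q = 4890$ ($Q = 30 \cdot 163 = 4890$)
$258 - \left(-19 + Q\right) = 258 - \left(-19 + 4890\right) = 258 - 4871 = -4613$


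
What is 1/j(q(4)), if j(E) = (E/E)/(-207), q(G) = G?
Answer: -207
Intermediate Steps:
j(E) = -1/207 (j(E) = 1*(-1/207) = -1/207)
1/j(q(4)) = 1/(-1/207) = -207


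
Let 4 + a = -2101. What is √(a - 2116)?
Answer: 3*I*√469 ≈ 64.969*I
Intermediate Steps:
a = -2105 (a = -4 - 2101 = -2105)
√(a - 2116) = √(-2105 - 2116) = √(-4221) = 3*I*√469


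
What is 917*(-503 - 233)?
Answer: -674912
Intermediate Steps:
917*(-503 - 233) = 917*(-736) = -674912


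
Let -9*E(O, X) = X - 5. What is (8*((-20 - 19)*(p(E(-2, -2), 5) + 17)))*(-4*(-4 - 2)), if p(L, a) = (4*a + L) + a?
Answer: -320320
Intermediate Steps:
E(O, X) = 5/9 - X/9 (E(O, X) = -(X - 5)/9 = -(-5 + X)/9 = 5/9 - X/9)
p(L, a) = L + 5*a (p(L, a) = (L + 4*a) + a = L + 5*a)
(8*((-20 - 19)*(p(E(-2, -2), 5) + 17)))*(-4*(-4 - 2)) = (8*((-20 - 19)*(((5/9 - 1/9*(-2)) + 5*5) + 17)))*(-4*(-4 - 2)) = (8*(-39*(((5/9 + 2/9) + 25) + 17)))*(-4*(-6)) = (8*(-39*((7/9 + 25) + 17)))*24 = (8*(-39*(232/9 + 17)))*24 = (8*(-39*385/9))*24 = (8*(-5005/3))*24 = -40040/3*24 = -320320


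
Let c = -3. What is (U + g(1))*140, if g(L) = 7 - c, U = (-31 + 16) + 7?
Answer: 280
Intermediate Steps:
U = -8 (U = -15 + 7 = -8)
g(L) = 10 (g(L) = 7 - 1*(-3) = 7 + 3 = 10)
(U + g(1))*140 = (-8 + 10)*140 = 2*140 = 280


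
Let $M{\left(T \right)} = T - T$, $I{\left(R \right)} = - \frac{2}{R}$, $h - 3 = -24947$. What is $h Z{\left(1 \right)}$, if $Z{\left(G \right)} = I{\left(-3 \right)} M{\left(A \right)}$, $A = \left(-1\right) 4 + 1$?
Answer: $0$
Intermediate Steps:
$A = -3$ ($A = -4 + 1 = -3$)
$h = -24944$ ($h = 3 - 24947 = -24944$)
$M{\left(T \right)} = 0$
$Z{\left(G \right)} = 0$ ($Z{\left(G \right)} = - \frac{2}{-3} \cdot 0 = \left(-2\right) \left(- \frac{1}{3}\right) 0 = \frac{2}{3} \cdot 0 = 0$)
$h Z{\left(1 \right)} = \left(-24944\right) 0 = 0$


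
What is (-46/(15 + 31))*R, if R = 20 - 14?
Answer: -6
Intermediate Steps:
R = 6
(-46/(15 + 31))*R = -46/(15 + 31)*6 = -46/46*6 = -46*1/46*6 = -1*6 = -6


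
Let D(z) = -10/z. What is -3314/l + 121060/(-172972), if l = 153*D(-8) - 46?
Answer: -7118231/302701 ≈ -23.516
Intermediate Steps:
l = 581/4 (l = 153*(-10/(-8)) - 46 = 153*(-10*(-⅛)) - 46 = 153*(5/4) - 46 = 765/4 - 46 = 581/4 ≈ 145.25)
-3314/l + 121060/(-172972) = -3314/581/4 + 121060/(-172972) = -3314*4/581 + 121060*(-1/172972) = -13256/581 - 30265/43243 = -7118231/302701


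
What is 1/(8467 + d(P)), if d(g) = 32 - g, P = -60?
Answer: 1/8559 ≈ 0.00011684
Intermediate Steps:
1/(8467 + d(P)) = 1/(8467 + (32 - 1*(-60))) = 1/(8467 + (32 + 60)) = 1/(8467 + 92) = 1/8559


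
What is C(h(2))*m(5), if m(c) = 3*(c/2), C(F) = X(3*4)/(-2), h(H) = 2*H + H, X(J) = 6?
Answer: -45/2 ≈ -22.500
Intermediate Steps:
h(H) = 3*H
C(F) = -3 (C(F) = 6/(-2) = 6*(-½) = -3)
m(c) = 3*c/2 (m(c) = 3*(c*(½)) = 3*(c/2) = 3*c/2)
C(h(2))*m(5) = -9*5/2 = -3*15/2 = -45/2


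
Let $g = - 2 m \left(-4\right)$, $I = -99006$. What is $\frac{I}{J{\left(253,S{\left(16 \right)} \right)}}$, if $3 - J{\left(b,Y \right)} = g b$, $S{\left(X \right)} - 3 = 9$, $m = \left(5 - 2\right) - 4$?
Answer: $- \frac{99006}{2027} \approx -48.844$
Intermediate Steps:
$m = -1$ ($m = 3 - 4 = -1$)
$g = -8$ ($g = \left(-2\right) \left(-1\right) \left(-4\right) = 2 \left(-4\right) = -8$)
$S{\left(X \right)} = 12$ ($S{\left(X \right)} = 3 + 9 = 12$)
$J{\left(b,Y \right)} = 3 + 8 b$ ($J{\left(b,Y \right)} = 3 - - 8 b = 3 + 8 b$)
$\frac{I}{J{\left(253,S{\left(16 \right)} \right)}} = - \frac{99006}{3 + 8 \cdot 253} = - \frac{99006}{3 + 2024} = - \frac{99006}{2027}$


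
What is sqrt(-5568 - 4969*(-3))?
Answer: sqrt(9339) ≈ 96.639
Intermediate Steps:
sqrt(-5568 - 4969*(-3)) = sqrt(-5568 + 14907) = sqrt(9339)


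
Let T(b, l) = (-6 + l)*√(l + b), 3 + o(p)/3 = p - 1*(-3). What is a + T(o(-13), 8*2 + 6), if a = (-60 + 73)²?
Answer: 169 + 16*I*√17 ≈ 169.0 + 65.97*I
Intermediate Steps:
o(p) = 3*p (o(p) = -9 + 3*(p - 1*(-3)) = -9 + 3*(p + 3) = -9 + 3*(3 + p) = -9 + (9 + 3*p) = 3*p)
T(b, l) = √(b + l)*(-6 + l) (T(b, l) = (-6 + l)*√(b + l) = √(b + l)*(-6 + l))
a = 169 (a = 13² = 169)
a + T(o(-13), 8*2 + 6) = 169 + √(3*(-13) + (8*2 + 6))*(-6 + (8*2 + 6)) = 169 + √(-39 + (16 + 6))*(-6 + (16 + 6)) = 169 + √(-39 + 22)*(-6 + 22) = 169 + √(-17)*16 = 169 + (I*√17)*16 = 169 + 16*I*√17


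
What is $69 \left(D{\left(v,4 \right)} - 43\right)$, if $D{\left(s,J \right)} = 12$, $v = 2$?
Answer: $-2139$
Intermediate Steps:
$69 \left(D{\left(v,4 \right)} - 43\right) = 69 \left(12 - 43\right) = 69 \left(-31\right) = -2139$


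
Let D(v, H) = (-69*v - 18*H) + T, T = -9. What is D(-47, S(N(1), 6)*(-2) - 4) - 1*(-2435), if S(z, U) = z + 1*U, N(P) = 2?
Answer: 6029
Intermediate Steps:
S(z, U) = U + z (S(z, U) = z + U = U + z)
D(v, H) = -9 - 69*v - 18*H (D(v, H) = (-69*v - 18*H) - 9 = -9 - 69*v - 18*H)
D(-47, S(N(1), 6)*(-2) - 4) - 1*(-2435) = (-9 - 69*(-47) - 18*((6 + 2)*(-2) - 4)) - 1*(-2435) = (-9 + 3243 - 18*(8*(-2) - 4)) + 2435 = (-9 + 3243 - 18*(-16 - 4)) + 2435 = (-9 + 3243 - 18*(-20)) + 2435 = (-9 + 3243 + 360) + 2435 = 3594 + 2435 = 6029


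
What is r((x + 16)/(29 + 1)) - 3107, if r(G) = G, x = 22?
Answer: -46586/15 ≈ -3105.7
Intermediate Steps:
r((x + 16)/(29 + 1)) - 3107 = (22 + 16)/(29 + 1) - 3107 = 38/30 - 3107 = 38*(1/30) - 3107 = 19/15 - 3107 = -46586/15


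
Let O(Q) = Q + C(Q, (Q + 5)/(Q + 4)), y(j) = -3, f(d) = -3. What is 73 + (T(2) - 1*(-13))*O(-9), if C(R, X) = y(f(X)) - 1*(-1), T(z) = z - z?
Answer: -70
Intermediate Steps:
T(z) = 0
C(R, X) = -2 (C(R, X) = -3 - 1*(-1) = -3 + 1 = -2)
O(Q) = -2 + Q (O(Q) = Q - 2 = -2 + Q)
73 + (T(2) - 1*(-13))*O(-9) = 73 + (0 - 1*(-13))*(-2 - 9) = 73 + (0 + 13)*(-11) = 73 + 13*(-11) = 73 - 143 = -70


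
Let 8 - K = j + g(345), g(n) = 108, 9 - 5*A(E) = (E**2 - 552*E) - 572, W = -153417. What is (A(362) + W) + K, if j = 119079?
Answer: -1293619/5 ≈ -2.5872e+5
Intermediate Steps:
A(E) = 581/5 - E**2/5 + 552*E/5 (A(E) = 9/5 - ((E**2 - 552*E) - 572)/5 = 9/5 - (-572 + E**2 - 552*E)/5 = 9/5 + (572/5 - E**2/5 + 552*E/5) = 581/5 - E**2/5 + 552*E/5)
K = -119179 (K = 8 - (119079 + 108) = 8 - 1*119187 = 8 - 119187 = -119179)
(A(362) + W) + K = ((581/5 - 1/5*362**2 + (552/5)*362) - 153417) - 119179 = ((581/5 - 1/5*131044 + 199824/5) - 153417) - 119179 = ((581/5 - 131044/5 + 199824/5) - 153417) - 119179 = (69361/5 - 153417) - 119179 = -697724/5 - 119179 = -1293619/5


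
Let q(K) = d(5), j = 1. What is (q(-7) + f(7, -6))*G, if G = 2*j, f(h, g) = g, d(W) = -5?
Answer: -22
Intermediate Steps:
G = 2 (G = 2*1 = 2)
q(K) = -5
(q(-7) + f(7, -6))*G = (-5 - 6)*2 = -11*2 = -22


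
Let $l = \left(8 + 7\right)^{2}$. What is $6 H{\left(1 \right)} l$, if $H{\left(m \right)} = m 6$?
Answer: $8100$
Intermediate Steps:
$l = 225$ ($l = 15^{2} = 225$)
$H{\left(m \right)} = 6 m$
$6 H{\left(1 \right)} l = 6 \cdot 6 \cdot 1 \cdot 225 = 6 \cdot 6 \cdot 225 = 36 \cdot 225 = 8100$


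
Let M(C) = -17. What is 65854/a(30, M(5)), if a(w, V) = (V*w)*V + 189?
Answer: 65854/8859 ≈ 7.4336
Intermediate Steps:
a(w, V) = 189 + w*V² (a(w, V) = w*V² + 189 = 189 + w*V²)
65854/a(30, M(5)) = 65854/(189 + 30*(-17)²) = 65854/(189 + 30*289) = 65854/(189 + 8670) = 65854/8859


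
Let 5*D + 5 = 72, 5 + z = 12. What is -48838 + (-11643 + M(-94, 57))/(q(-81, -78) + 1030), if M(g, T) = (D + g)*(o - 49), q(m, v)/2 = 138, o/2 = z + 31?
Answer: -159490618/3265 ≈ -48849.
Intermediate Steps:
z = 7 (z = -5 + 12 = 7)
o = 76 (o = 2*(7 + 31) = 2*38 = 76)
D = 67/5 (D = -1 + (1/5)*72 = -1 + 72/5 = 67/5 ≈ 13.400)
q(m, v) = 276 (q(m, v) = 2*138 = 276)
M(g, T) = 1809/5 + 27*g (M(g, T) = (67/5 + g)*(76 - 49) = (67/5 + g)*27 = 1809/5 + 27*g)
-48838 + (-11643 + M(-94, 57))/(q(-81, -78) + 1030) = -48838 + (-11643 + (1809/5 + 27*(-94)))/(276 + 1030) = -48838 + (-11643 + (1809/5 - 2538))/1306 = -48838 + (-11643 - 10881/5)*(1/1306) = -48838 - 69096/5*1/1306 = -48838 - 34548/3265 = -159490618/3265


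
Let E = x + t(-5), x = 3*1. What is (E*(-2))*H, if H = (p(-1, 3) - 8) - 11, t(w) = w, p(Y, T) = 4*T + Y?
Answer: -32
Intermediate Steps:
x = 3
p(Y, T) = Y + 4*T
H = -8 (H = ((-1 + 4*3) - 8) - 11 = ((-1 + 12) - 8) - 11 = (11 - 8) - 11 = 3 - 11 = -8)
E = -2 (E = 3 - 5 = -2)
(E*(-2))*H = -2*(-2)*(-8) = 4*(-8) = -32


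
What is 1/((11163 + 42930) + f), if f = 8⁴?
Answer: 1/58189 ≈ 1.7185e-5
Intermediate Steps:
f = 4096
1/((11163 + 42930) + f) = 1/((11163 + 42930) + 4096) = 1/(54093 + 4096) = 1/58189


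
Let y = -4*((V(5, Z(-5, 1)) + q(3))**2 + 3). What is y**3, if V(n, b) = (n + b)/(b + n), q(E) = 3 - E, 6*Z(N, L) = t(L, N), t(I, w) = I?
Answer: -4096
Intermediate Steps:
Z(N, L) = L/6
V(n, b) = 1 (V(n, b) = (b + n)/(b + n) = 1)
y = -16 (y = -4*((1 + (3 - 1*3))**2 + 3) = -4*((1 + (3 - 3))**2 + 3) = -4*((1 + 0)**2 + 3) = -4*(1**2 + 3) = -4*(1 + 3) = -4*4 = -16)
y**3 = (-16)**3 = -4096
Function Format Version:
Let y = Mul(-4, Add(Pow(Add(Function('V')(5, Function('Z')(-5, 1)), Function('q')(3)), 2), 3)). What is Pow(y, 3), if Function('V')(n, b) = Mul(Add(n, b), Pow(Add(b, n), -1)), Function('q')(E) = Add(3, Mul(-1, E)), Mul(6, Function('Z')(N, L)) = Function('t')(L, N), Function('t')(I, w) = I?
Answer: -4096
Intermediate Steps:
Function('Z')(N, L) = Mul(Rational(1, 6), L)
Function('V')(n, b) = 1 (Function('V')(n, b) = Mul(Add(b, n), Pow(Add(b, n), -1)) = 1)
y = -16 (y = Mul(-4, Add(Pow(Add(1, Add(3, Mul(-1, 3))), 2), 3)) = Mul(-4, Add(Pow(Add(1, Add(3, -3)), 2), 3)) = Mul(-4, Add(Pow(Add(1, 0), 2), 3)) = Mul(-4, Add(Pow(1, 2), 3)) = Mul(-4, Add(1, 3)) = Mul(-4, 4) = -16)
Pow(y, 3) = Pow(-16, 3) = -4096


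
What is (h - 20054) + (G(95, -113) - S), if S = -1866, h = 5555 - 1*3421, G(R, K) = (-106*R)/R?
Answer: -16160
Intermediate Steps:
G(R, K) = -106
h = 2134 (h = 5555 - 3421 = 2134)
(h - 20054) + (G(95, -113) - S) = (2134 - 20054) + (-106 - 1*(-1866)) = -17920 + (-106 + 1866) = -17920 + 1760 = -16160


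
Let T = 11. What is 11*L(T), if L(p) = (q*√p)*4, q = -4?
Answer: -176*√11 ≈ -583.73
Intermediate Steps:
L(p) = -16*√p (L(p) = -4*√p*4 = -16*√p)
11*L(T) = 11*(-16*√11) = -176*√11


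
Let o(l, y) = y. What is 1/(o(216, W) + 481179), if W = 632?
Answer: 1/481811 ≈ 2.0755e-6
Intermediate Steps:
1/(o(216, W) + 481179) = 1/(632 + 481179) = 1/481811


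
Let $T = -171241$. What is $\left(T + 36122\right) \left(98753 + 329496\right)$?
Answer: $-57864576631$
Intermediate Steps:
$\left(T + 36122\right) \left(98753 + 329496\right) = \left(-171241 + 36122\right) \left(98753 + 329496\right) = \left(-135119\right) 428249 = -57864576631$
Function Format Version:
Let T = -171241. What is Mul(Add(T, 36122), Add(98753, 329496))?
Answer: -57864576631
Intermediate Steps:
Mul(Add(T, 36122), Add(98753, 329496)) = Mul(Add(-171241, 36122), Add(98753, 329496)) = Mul(-135119, 428249) = -57864576631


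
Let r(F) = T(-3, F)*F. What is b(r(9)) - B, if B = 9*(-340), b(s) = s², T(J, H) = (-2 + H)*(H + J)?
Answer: 145944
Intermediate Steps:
r(F) = F*(6 + F² - 5*F) (r(F) = (F² - 2*F - 2*(-3) + F*(-3))*F = (F² - 2*F + 6 - 3*F)*F = (6 + F² - 5*F)*F = F*(6 + F² - 5*F))
B = -3060
b(r(9)) - B = (9*(6 + 9² - 5*9))² - 1*(-3060) = (9*(6 + 81 - 45))² + 3060 = (9*42)² + 3060 = 378² + 3060 = 142884 + 3060 = 145944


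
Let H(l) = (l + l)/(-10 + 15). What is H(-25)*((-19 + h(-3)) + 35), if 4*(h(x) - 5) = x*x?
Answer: -465/2 ≈ -232.50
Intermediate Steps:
h(x) = 5 + x**2/4 (h(x) = 5 + (x*x)/4 = 5 + x**2/4)
H(l) = 2*l/5 (H(l) = (2*l)/5 = (2*l)*(1/5) = 2*l/5)
H(-25)*((-19 + h(-3)) + 35) = ((2/5)*(-25))*((-19 + (5 + (1/4)*(-3)**2)) + 35) = -10*((-19 + (5 + (1/4)*9)) + 35) = -10*((-19 + (5 + 9/4)) + 35) = -10*((-19 + 29/4) + 35) = -10*(-47/4 + 35) = -10*93/4 = -465/2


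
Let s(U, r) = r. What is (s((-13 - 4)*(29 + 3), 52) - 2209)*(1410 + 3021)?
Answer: -9557667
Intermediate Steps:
(s((-13 - 4)*(29 + 3), 52) - 2209)*(1410 + 3021) = (52 - 2209)*(1410 + 3021) = -2157*4431 = -9557667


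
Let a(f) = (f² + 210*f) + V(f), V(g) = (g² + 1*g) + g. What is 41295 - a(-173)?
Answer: 18113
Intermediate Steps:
V(g) = g² + 2*g (V(g) = (g² + g) + g = (g + g²) + g = g² + 2*g)
a(f) = f² + 210*f + f*(2 + f) (a(f) = (f² + 210*f) + f*(2 + f) = f² + 210*f + f*(2 + f))
41295 - a(-173) = 41295 - 2*(-173)*(106 - 173) = 41295 - 2*(-173)*(-67) = 41295 - 1*23182 = 41295 - 23182 = 18113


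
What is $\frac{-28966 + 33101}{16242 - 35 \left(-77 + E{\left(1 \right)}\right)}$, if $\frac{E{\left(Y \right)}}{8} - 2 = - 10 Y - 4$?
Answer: $\frac{4135}{22297} \approx 0.18545$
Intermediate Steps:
$E{\left(Y \right)} = -16 - 80 Y$ ($E{\left(Y \right)} = 16 + 8 \left(- 10 Y - 4\right) = 16 + 8 \left(-4 - 10 Y\right) = 16 - \left(32 + 80 Y\right) = -16 - 80 Y$)
$\frac{-28966 + 33101}{16242 - 35 \left(-77 + E{\left(1 \right)}\right)} = \frac{-28966 + 33101}{16242 - 35 \left(-77 - 96\right)} = \frac{4135}{16242 - 35 \left(-77 - 96\right)} = \frac{4135}{16242 - -6055} = \frac{4135}{16242 + 6055} = \frac{4135}{22297}$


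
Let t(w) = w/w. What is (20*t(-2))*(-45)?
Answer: -900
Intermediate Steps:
t(w) = 1
(20*t(-2))*(-45) = (20*1)*(-45) = 20*(-45) = -900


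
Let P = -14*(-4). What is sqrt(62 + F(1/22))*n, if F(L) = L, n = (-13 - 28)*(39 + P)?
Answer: -3895*sqrt(30030)/22 ≈ -30681.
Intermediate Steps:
P = 56
n = -3895 (n = (-13 - 28)*(39 + 56) = -41*95 = -3895)
sqrt(62 + F(1/22))*n = sqrt(62 + 1/22)*(-3895) = sqrt(1365/22)*(-3895) = (sqrt(30030)/22)*(-3895) = -3895*sqrt(30030)/22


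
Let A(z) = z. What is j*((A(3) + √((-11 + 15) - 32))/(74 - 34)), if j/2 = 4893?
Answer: 14679/20 + 4893*I*√7/10 ≈ 733.95 + 1294.6*I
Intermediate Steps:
j = 9786 (j = 2*4893 = 9786)
j*((A(3) + √((-11 + 15) - 32))/(74 - 34)) = 9786*((3 + √((-11 + 15) - 32))/(74 - 34)) = 9786*((3 + √(4 - 32))/40) = 9786*((3 + √(-28))*(1/40)) = 9786*((3 + 2*I*√7)*(1/40)) = 9786*(3/40 + I*√7/20) = 14679/20 + 4893*I*√7/10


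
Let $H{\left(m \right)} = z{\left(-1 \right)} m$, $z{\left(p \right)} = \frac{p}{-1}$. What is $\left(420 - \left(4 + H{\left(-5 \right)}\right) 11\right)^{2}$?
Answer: $185761$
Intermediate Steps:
$z{\left(p \right)} = - p$ ($z{\left(p \right)} = p \left(-1\right) = - p$)
$H{\left(m \right)} = m$ ($H{\left(m \right)} = \left(-1\right) \left(-1\right) m = 1 m = m$)
$\left(420 - \left(4 + H{\left(-5 \right)}\right) 11\right)^{2} = \left(420 - \left(4 - 5\right) 11\right)^{2} = \left(420 - \left(-1\right) 11\right)^{2} = \left(420 - -11\right)^{2} = \left(420 + 11\right)^{2} = 431^{2} = 185761$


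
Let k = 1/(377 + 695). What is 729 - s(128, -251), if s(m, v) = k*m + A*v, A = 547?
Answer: 9247734/67 ≈ 1.3803e+5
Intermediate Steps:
k = 1/1072 ≈ 0.00093284
s(m, v) = 547*v + m/1072 (s(m, v) = m/1072 + 547*v = 547*v + m/1072)
729 - s(128, -251) = 729 - (547*(-251) + (1/1072)*128) = 729 - (-137297 + 8/67) = 729 - 1*(-9198891/67) = 729 + 9198891/67 = 9247734/67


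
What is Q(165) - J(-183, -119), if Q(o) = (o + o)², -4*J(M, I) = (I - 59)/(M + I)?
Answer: 65775689/604 ≈ 1.0890e+5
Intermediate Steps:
J(M, I) = -(-59 + I)/(4*(I + M)) (J(M, I) = -(I - 59)/(4*(M + I)) = -(-59 + I)/(4*(I + M)))
Q(o) = 4*o² (Q(o) = (2*o)² = 4*o²)
Q(165) - J(-183, -119) = 4*165² - (59 - 1*(-119))/(4*(-119 - 183)) = 4*27225 - (59 + 119)/(4*(-302)) = 108900 - (-1)*178/(4*302) = 108900 - 1*(-89/604) = 108900 + 89/604 = 65775689/604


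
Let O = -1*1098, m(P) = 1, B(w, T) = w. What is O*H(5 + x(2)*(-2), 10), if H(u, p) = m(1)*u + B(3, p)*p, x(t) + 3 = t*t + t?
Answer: -31842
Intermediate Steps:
x(t) = -3 + t + t² (x(t) = -3 + (t*t + t) = -3 + (t² + t) = -3 + (t + t²) = -3 + t + t²)
O = -1098
H(u, p) = u + 3*p (H(u, p) = 1*u + 3*p = u + 3*p)
O*H(5 + x(2)*(-2), 10) = -1098*((5 + (-3 + 2 + 2²)*(-2)) + 3*10) = -1098*((5 + (-3 + 2 + 4)*(-2)) + 30) = -1098*((5 + 3*(-2)) + 30) = -1098*((5 - 6) + 30) = -1098*(-1 + 30) = -1098*29 = -31842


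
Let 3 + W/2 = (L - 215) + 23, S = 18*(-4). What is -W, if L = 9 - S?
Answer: 228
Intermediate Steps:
S = -72
L = 81 (L = 9 - 1*(-72) = 9 + 72 = 81)
W = -228 (W = -6 + 2*((81 - 215) + 23) = -6 + 2*(-134 + 23) = -6 + 2*(-111) = -6 - 222 = -228)
-W = -1*(-228) = 228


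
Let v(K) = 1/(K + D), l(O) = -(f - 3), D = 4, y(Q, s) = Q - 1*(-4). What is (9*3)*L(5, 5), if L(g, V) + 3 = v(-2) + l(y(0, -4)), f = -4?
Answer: 243/2 ≈ 121.50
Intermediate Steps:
y(Q, s) = 4 + Q (y(Q, s) = Q + 4 = 4 + Q)
l(O) = 7 (l(O) = -(-4 - 3) = -1*(-7) = 7)
v(K) = 1/(4 + K) (v(K) = 1/(K + 4) = 1/(4 + K))
L(g, V) = 9/2 (L(g, V) = -3 + (1/(4 - 2) + 7) = -3 + (1/2 + 7) = -3 + (½ + 7) = -3 + 15/2 = 9/2)
(9*3)*L(5, 5) = (9*3)*(9/2) = 27*(9/2) = 243/2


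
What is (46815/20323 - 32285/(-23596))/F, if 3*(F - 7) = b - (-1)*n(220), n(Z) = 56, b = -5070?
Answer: -5282324385/2394350749444 ≈ -0.0022062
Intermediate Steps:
F = -4993/3 (F = 7 + (-5070 - (-1)*56)/3 = 7 + (-5070 - 1*(-56))/3 = 7 + (-5070 + 56)/3 = 7 + (⅓)*(-5014) = 7 - 5014/3 = -4993/3 ≈ -1664.3)
(46815/20323 - 32285/(-23596))/F = (46815/20323 - 32285/(-23596))/(-4993/3) = (46815*(1/20323) - 32285*(-1/23596))*(-3/4993) = (46815/20323 + 32285/23596)*(-3/4993) = (1760774795/479541508)*(-3/4993) = -5282324385/2394350749444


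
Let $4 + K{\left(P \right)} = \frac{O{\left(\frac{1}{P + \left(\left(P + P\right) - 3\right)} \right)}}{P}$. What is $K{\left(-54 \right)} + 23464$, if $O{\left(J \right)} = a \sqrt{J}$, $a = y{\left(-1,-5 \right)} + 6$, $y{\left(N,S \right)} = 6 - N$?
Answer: $23460 - \frac{13 i \sqrt{165}}{8910} \approx 23460.0 - 0.018742 i$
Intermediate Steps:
$a = 13$ ($a = \left(6 - -1\right) + 6 = \left(6 + 1\right) + 6 = 7 + 6 = 13$)
$O{\left(J \right)} = 13 \sqrt{J}$
$K{\left(P \right)} = -4 + \frac{13 \sqrt{\frac{1}{-3 + 3 P}}}{P}$ ($K{\left(P \right)} = -4 + \frac{13 \sqrt{\frac{1}{P + \left(\left(P + P\right) - 3\right)}}}{P} = -4 + \frac{13 \sqrt{\frac{1}{P + \left(2 P - 3\right)}}}{P} = -4 + \frac{13 \sqrt{\frac{1}{P + \left(-3 + 2 P\right)}}}{P} = -4 + \frac{13 \sqrt{\frac{1}{-3 + 3 P}}}{P}$)
$K{\left(-54 \right)} + 23464 = \left(-4 + \frac{13 \sqrt{3} \sqrt{\frac{1}{-1 - 54}}}{3 \left(-54\right)}\right) + 23464 = \left(-4 + \frac{13}{3} \sqrt{3} \left(- \frac{1}{54}\right) \sqrt{\frac{1}{-55}}\right) + 23464 = \left(-4 + \frac{13}{3} \sqrt{3} \left(- \frac{1}{54}\right) \sqrt{- \frac{1}{55}}\right) + 23464 = \left(-4 + \frac{13}{3} \sqrt{3} \left(- \frac{1}{54}\right) \frac{i \sqrt{55}}{55}\right) + 23464 = \left(-4 - \frac{13 i \sqrt{165}}{8910}\right) + 23464 = 23460 - \frac{13 i \sqrt{165}}{8910}$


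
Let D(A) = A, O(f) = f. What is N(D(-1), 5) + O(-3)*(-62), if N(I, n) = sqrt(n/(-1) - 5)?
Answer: 186 + I*sqrt(10) ≈ 186.0 + 3.1623*I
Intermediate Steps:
N(I, n) = sqrt(-5 - n) (N(I, n) = sqrt(n*(-1) - 5) = sqrt(-n - 5) = sqrt(-5 - n))
N(D(-1), 5) + O(-3)*(-62) = sqrt(-5 - 1*5) - 3*(-62) = sqrt(-5 - 5) + 186 = sqrt(-10) + 186 = I*sqrt(10) + 186 = 186 + I*sqrt(10)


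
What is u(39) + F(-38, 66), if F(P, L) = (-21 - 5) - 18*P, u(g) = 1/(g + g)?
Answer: 51325/78 ≈ 658.01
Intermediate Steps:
u(g) = 1/(2*g)
F(P, L) = -26 - 18*P
u(39) + F(-38, 66) = (½)/39 + (-26 - 18*(-38)) = (½)*(1/39) + (-26 + 684) = 1/78 + 658 = 51325/78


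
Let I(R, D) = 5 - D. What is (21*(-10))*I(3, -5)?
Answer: -2100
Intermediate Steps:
(21*(-10))*I(3, -5) = (21*(-10))*(5 - 1*(-5)) = -210*(5 + 5) = -210*10 = -2100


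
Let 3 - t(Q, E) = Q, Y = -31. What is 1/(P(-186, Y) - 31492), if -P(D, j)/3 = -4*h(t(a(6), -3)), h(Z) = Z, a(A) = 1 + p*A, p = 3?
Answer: -1/31684 ≈ -3.1562e-5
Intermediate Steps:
a(A) = 1 + 3*A
t(Q, E) = 3 - Q
P(D, j) = -192 (P(D, j) = -(-12)*(3 - (1 + 3*6)) = -(-12)*(3 - (1 + 18)) = -(-12)*(3 - 1*19) = -(-12)*(3 - 19) = -(-12)*(-16) = -3*64 = -192)
1/(P(-186, Y) - 31492) = 1/(-192 - 31492) = 1/(-31684) = -1/31684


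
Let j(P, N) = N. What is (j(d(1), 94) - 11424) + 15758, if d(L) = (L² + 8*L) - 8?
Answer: 4428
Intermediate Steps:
d(L) = -8 + L² + 8*L
(j(d(1), 94) - 11424) + 15758 = (94 - 11424) + 15758 = -11330 + 15758 = 4428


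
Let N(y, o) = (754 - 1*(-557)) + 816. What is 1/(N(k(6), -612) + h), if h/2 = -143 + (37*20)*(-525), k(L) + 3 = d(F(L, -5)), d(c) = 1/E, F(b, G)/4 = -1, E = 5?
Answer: -1/775159 ≈ -1.2901e-6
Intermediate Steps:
F(b, G) = -4 (F(b, G) = 4*(-1) = -4)
d(c) = 1/5
k(L) = -14/5 (k(L) = -3 + 1/5 = -14/5)
N(y, o) = 2127 (N(y, o) = (754 + 557) + 816 = 1311 + 816 = 2127)
h = -777286 (h = 2*(-143 + (37*20)*(-525)) = 2*(-143 + 740*(-525)) = 2*(-143 - 388500) = 2*(-388643) = -777286)
1/(N(k(6), -612) + h) = 1/(2127 - 777286) = 1/(-775159) = -1/775159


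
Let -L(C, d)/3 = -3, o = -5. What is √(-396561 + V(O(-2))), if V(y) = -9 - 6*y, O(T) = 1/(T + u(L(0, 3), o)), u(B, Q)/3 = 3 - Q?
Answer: 3*I*√5331667/11 ≈ 629.74*I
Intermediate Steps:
L(C, d) = 9 (L(C, d) = -3*(-3) = 9)
u(B, Q) = 9 - 3*Q (u(B, Q) = 3*(3 - Q) = 9 - 3*Q)
O(T) = 1/(24 + T) (O(T) = 1/(T + (9 - 3*(-5))) = 1/(T + (9 + 15)) = 1/(T + 24) = 1/(24 + T))
√(-396561 + V(O(-2))) = √(-396561 + (-9 - 6/(24 - 2))) = √(-396561 + (-9 - 6/22)) = √(-396561 + (-9 - 6*1/22)) = √(-396561 + (-9 - 3/11)) = √(-396561 - 102/11) = √(-4362273/11) = 3*I*√5331667/11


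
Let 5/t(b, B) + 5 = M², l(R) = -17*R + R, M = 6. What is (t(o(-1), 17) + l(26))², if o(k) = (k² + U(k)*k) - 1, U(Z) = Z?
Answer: 166177881/961 ≈ 1.7292e+5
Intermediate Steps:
l(R) = -16*R
o(k) = -1 + 2*k² (o(k) = (k² + k*k) - 1 = (k² + k²) - 1 = 2*k² - 1 = -1 + 2*k²)
t(b, B) = 5/31 (t(b, B) = 5/(-5 + 6²) = 5/(-5 + 36) = 5/31)
(t(o(-1), 17) + l(26))² = (5/31 - 16*26)² = (5/31 - 416)² = (-12891/31)² = 166177881/961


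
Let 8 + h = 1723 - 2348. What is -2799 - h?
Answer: -2166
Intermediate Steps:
h = -633 (h = -8 + (1723 - 2348) = -8 - 625 = -633)
-2799 - h = -2799 - 1*(-633) = -2799 + 633 = -2166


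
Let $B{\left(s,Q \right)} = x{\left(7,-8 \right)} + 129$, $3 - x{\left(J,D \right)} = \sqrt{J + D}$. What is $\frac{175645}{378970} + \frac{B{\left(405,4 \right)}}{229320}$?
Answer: $\frac{168037231}{362105835} - \frac{i}{229320} \approx 0.46406 - 4.3607 \cdot 10^{-6} i$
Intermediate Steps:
$x{\left(J,D \right)} = 3 - \sqrt{D + J}$ ($x{\left(J,D \right)} = 3 - \sqrt{J + D} = 3 - \sqrt{D + J}$)
$B{\left(s,Q \right)} = 132 - i$ ($B{\left(s,Q \right)} = \left(3 - \sqrt{-8 + 7}\right) + 129 = \left(3 - \sqrt{-1}\right) + 129 = \left(3 - i\right) + 129 = 132 - i$)
$\frac{175645}{378970} + \frac{B{\left(405,4 \right)}}{229320} = \frac{175645}{378970} + \frac{132 - i}{229320} = 175645 \cdot \frac{1}{378970} + \left(132 - i\right) \frac{1}{229320} = \frac{35129}{75794} + \left(\frac{11}{19110} - \frac{i}{229320}\right) = \frac{168037231}{362105835} - \frac{i}{229320}$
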